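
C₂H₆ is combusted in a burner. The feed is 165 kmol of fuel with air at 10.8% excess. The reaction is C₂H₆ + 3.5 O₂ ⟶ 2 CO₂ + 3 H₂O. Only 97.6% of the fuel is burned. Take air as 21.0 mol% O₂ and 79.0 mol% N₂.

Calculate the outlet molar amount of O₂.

Stoichiometric O₂ = 3.5 × 165 = 577.5 kmol; O₂ fed = 577.5 × 1.108 = 639.9 kmol.
N₂ fed = 639.9 × 79/21 = 2407 kmol.
Fuel reacted = 0.976 × 165 → ξ = 161 kmol.
Outlet (n = n₀ + ν ξ):
  C₂H₆: 165 − 1(161) = 3.96
  O₂: 639.9 − 3.5(161) = 76.23
  N₂: 2407 (inert)
  CO₂: 0 + 2(161) = 322.1
  H₂O: 0 + 3(161) = 483.1

76.2 kmol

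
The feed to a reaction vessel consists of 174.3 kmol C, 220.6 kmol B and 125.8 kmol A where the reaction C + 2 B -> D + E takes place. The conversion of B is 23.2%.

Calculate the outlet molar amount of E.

B reacted = 0.232 × 220.6 = 51.18 kmol; ν_B = −2, so ξ = 51.18/2 = 25.59 kmol.
Outlet amounts (n = n₀ + ν ξ):
  C: 174.3 − 1(25.59) = 148.7
  B: 220.6 − 2(25.59) = 169.4
  D: 0 + 1(25.59) = 25.59
  E: 0 + 1(25.59) = 25.59
  A: 125.8 (inert)

25.6 kmol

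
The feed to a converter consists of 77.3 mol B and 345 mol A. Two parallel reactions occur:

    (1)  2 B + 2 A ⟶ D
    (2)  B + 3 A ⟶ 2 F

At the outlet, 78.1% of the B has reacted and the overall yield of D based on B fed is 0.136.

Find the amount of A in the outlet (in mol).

Yield of D: 1ξ₁ / 77.3 = 0.136 → ξ₁ = 10.51 mol.
Conversion of B: 2ξ₁ + 1ξ₂ = 0.781 × 77.3 = 60.37 → ξ₂ = 39.35 mol.
Outlet amounts (n = n₀ + Σ ν·ξ):
  B: 77.3 − 2(10.51) − 1(39.35) = 16.93
  A: 345 − 2(10.51) − 3(39.35) = 205.9
  D: 0 + 1(10.51) = 10.51
  F: 0 + 2(39.35) = 78.69

206 mol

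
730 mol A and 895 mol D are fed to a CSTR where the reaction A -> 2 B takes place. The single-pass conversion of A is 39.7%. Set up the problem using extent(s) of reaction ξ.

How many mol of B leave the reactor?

A reacted = 0.397 × 730 = 289.8 mol; ν_A = −1, so ξ = 289.8/1 = 289.8 mol.
Outlet amounts (n = n₀ + ν ξ):
  A: 730 − 1(289.8) = 440.2
  B: 0 + 2(289.8) = 579.6
  D: 895 (inert)

580 mol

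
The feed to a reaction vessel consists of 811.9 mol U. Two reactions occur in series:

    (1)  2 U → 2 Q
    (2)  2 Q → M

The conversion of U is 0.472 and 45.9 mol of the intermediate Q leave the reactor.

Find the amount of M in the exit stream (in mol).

Conversion of U: U consumed = 2ξ₁ = 0.472 × 811.9 → ξ₁ = 191.6 mol.
Q balance: n_Q = 0 + 2ξ₁ − 2ξ₂ = 45.9 → ξ₂ = (2·191.6 − 45.9)/2 = 168.7 mol.
Outlet amounts (n = n₀ + Σ ν·ξ):
  U: 811.9 − 2(191.6) = 428.7
  Q: 0 + 2(191.6) − 2(168.7) = 45.9
  M: 0 + 1(168.7) = 168.7

169 mol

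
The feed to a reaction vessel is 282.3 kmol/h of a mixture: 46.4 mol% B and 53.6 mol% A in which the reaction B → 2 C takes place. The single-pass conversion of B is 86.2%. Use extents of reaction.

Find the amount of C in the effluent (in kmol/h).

226 kmol/h

B reacted = 0.862 × 131 = 112.9 kmol/h; ν_B = −1, so ξ = 112.9/1 = 112.9 kmol/h.
Outlet amounts (n = n₀ + ν ξ):
  B: 131 − 1(112.9) = 18.08
  C: 0 + 2(112.9) = 225.8
  A: 151.3 (inert)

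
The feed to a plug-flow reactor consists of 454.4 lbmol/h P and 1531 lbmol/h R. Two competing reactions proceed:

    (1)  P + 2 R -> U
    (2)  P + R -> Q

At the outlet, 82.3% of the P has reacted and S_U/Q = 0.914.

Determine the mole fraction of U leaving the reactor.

Conversion of P: P consumed = 0.823 × 454.4 = 374 lbmol/h = 1ξ₁ + 1ξ₂.
Selectivity: 1ξ₁ / (1ξ₂) = 0.914 → ξ₁ = 0.914 ξ₂.
Substitute: (1·0.914 + 1) ξ₂ = 374 → ξ₂ = 195.4 lbmol/h, ξ₁ = 178.6 lbmol/h.
Outlet amounts (n = n₀ + Σ ν·ξ):
  P: 454.4 − 1(178.6) − 1(195.4) = 80.43
  R: 1531 − 2(178.6) − 1(195.4) = 978.4
  U: 0 + 1(178.6) = 178.6
  Q: 0 + 1(195.4) = 195.4
Total out = 1433 lbmol/h; y_U = 178.6 / 1433 = 0.1246.

0.125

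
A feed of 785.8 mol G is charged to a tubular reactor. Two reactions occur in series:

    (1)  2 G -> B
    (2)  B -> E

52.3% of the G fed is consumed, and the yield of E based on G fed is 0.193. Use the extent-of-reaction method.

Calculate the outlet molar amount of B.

Conversion of G: G consumed = 2ξ₁ = 0.523 × 785.8 → ξ₁ = 205.5 mol.
Yield of E: 1ξ₂ / 785.8 = 0.193 → ξ₂ = 151.7 mol.
Outlet amounts (n = n₀ + Σ ν·ξ):
  G: 785.8 − 2(205.5) = 374.8
  B: 0 + 1(205.5) − 1(151.7) = 53.83
  E: 0 + 1(151.7) = 151.7

53.8 mol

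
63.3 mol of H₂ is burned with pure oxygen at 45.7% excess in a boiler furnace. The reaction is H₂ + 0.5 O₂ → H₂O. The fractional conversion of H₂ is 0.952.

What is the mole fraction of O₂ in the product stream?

0.202

Stoichiometric O₂ = 0.5 × 63.3 = 31.65 mol; O₂ fed = 31.65 × 1.457 = 46.11 mol.
Fuel reacted = 0.952 × 63.3 → ξ = 60.26 mol.
Outlet (n = n₀ + ν ξ):
  H₂: 63.3 − 1(60.26) = 3.038
  O₂: 46.11 − 0.5(60.26) = 15.98
  H₂O: 0 + 1(60.26) = 60.26
Total out = 79.28 mol; y_O₂ = 15.98 / 79.28 = 0.2016.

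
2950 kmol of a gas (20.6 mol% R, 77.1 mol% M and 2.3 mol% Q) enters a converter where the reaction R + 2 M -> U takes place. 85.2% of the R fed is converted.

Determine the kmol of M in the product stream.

R reacted = 0.852 × 607.7 = 517.8 kmol; ν_R = −1, so ξ = 517.8/1 = 517.8 kmol.
Outlet amounts (n = n₀ + ν ξ):
  R: 607.7 − 1(517.8) = 89.94
  M: 2274 − 2(517.8) = 1239
  U: 0 + 1(517.8) = 517.8
  Q: 67.85 (inert)

1240 kmol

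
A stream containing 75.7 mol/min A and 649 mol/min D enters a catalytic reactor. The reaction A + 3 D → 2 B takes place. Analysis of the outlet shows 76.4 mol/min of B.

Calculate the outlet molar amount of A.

37.5 mol/min

For B: n = n₀ + 2ξ → 76.4 = 0 + 2ξ, giving ξ = 38.2 mol/min.
Outlet amounts (n = n₀ + ν ξ):
  A: 75.7 − 1(38.2) = 37.5
  D: 649 − 3(38.2) = 534.4
  B: 0 + 2(38.2) = 76.4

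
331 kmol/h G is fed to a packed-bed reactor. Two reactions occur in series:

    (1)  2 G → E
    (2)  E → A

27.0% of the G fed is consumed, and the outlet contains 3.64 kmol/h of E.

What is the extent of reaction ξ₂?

ξ₂ = 41 kmol/h

Conversion of G: G consumed = 2ξ₁ = 0.27 × 331 → ξ₁ = 44.69 kmol/h.
E balance: n_E = 0 + 1ξ₁ − 1ξ₂ = 3.64 → ξ₂ = (1·44.69 − 3.64)/1 = 41.05 kmol/h.
Outlet amounts (n = n₀ + Σ ν·ξ):
  G: 331 − 2(44.69) = 241.6
  E: 0 + 1(44.69) − 1(41.05) = 3.64
  A: 0 + 1(41.05) = 41.05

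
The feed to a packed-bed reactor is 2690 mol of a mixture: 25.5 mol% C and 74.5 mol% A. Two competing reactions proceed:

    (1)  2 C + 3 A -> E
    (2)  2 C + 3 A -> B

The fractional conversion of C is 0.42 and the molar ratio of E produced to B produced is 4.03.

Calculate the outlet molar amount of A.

1570 mol

Conversion of C: C consumed = 0.42 × 686 = 288.1 mol = 2ξ₁ + 2ξ₂.
Selectivity: 1ξ₁ / (1ξ₂) = 4.03 → ξ₁ = 4.03 ξ₂.
Substitute: (2·4.03 + 2) ξ₂ = 288.1 → ξ₂ = 28.64 mol, ξ₁ = 115.4 mol.
Outlet amounts (n = n₀ + Σ ν·ξ):
  C: 686 − 2(115.4) − 2(28.64) = 397.9
  A: 2004 − 3(115.4) − 3(28.64) = 1572
  E: 0 + 1(115.4) = 115.4
  B: 0 + 1(28.64) = 28.64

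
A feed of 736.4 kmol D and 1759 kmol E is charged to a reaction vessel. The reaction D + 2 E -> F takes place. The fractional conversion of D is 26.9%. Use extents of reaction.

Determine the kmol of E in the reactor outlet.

D reacted = 0.269 × 736.4 = 198.1 kmol; ν_D = −1, so ξ = 198.1/1 = 198.1 kmol.
Outlet amounts (n = n₀ + ν ξ):
  D: 736.4 − 1(198.1) = 538.3
  E: 1759 − 2(198.1) = 1363
  F: 0 + 1(198.1) = 198.1

1360 kmol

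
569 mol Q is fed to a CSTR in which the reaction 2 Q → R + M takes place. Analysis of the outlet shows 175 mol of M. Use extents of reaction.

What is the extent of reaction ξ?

For M: n = n₀ + 1ξ → 175 = 0 + 1ξ, giving ξ = 175 mol.
Outlet amounts (n = n₀ + ν ξ):
  Q: 569 − 2(175) = 219
  R: 0 + 1(175) = 175
  M: 0 + 1(175) = 175

ξ = 175 mol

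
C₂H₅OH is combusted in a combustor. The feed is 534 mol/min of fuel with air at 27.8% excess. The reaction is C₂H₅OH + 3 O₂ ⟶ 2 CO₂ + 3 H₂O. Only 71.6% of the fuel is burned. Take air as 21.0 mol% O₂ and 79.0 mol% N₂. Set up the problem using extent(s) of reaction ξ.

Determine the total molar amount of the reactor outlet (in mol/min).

Stoichiometric O₂ = 3 × 534 = 1602 mol/min; O₂ fed = 1602 × 1.278 = 2047 mol/min.
N₂ fed = 2047 × 79/21 = 7702 mol/min.
Fuel reacted = 0.716 × 534 → ξ = 382.3 mol/min.
Outlet (n = n₀ + ν ξ):
  C₂H₅OH: 534 − 1(382.3) = 151.7
  O₂: 2047 − 3(382.3) = 900.3
  N₂: 7702 (inert)
  CO₂: 0 + 2(382.3) = 764.7
  H₂O: 0 + 3(382.3) = 1147
Total out = 151.7 + 900.3 + 7702 + 764.7 + 1147 = 10670 mol/min.

10700 mol/min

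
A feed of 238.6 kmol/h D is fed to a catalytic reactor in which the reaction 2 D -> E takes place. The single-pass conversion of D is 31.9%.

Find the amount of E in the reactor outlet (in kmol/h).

38.1 kmol/h

D reacted = 0.319 × 238.6 = 76.11 kmol/h; ν_D = −2, so ξ = 76.11/2 = 38.06 kmol/h.
Outlet amounts (n = n₀ + ν ξ):
  D: 238.6 − 2(38.06) = 162.5
  E: 0 + 1(38.06) = 38.06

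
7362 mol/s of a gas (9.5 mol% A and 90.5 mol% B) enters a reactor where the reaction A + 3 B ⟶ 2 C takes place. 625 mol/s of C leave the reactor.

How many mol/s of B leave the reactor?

For C: n = n₀ + 2ξ → 625 = 0 + 2ξ, giving ξ = 312.5 mol/s.
Outlet amounts (n = n₀ + ν ξ):
  A: 699.4 − 1(312.5) = 386.9
  B: 6663 − 3(312.5) = 5725
  C: 0 + 2(312.5) = 625

5730 mol/s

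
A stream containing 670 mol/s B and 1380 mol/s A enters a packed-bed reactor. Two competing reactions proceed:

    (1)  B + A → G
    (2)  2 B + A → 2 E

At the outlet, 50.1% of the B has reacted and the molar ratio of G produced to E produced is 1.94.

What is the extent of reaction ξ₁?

ξ₁ = 221 mol/s

Conversion of B: B consumed = 0.501 × 670 = 335.7 mol/s = 1ξ₁ + 2ξ₂.
Selectivity: 1ξ₁ / (2ξ₂) = 1.94 → ξ₁ = 3.88 ξ₂.
Substitute: (1·3.88 + 2) ξ₂ = 335.7 → ξ₂ = 57.09 mol/s, ξ₁ = 221.5 mol/s.
Outlet amounts (n = n₀ + Σ ν·ξ):
  B: 670 − 1(221.5) − 2(57.09) = 334.3
  A: 1380 − 1(221.5) − 1(57.09) = 1101
  G: 0 + 1(221.5) = 221.5
  E: 0 + 2(57.09) = 114.2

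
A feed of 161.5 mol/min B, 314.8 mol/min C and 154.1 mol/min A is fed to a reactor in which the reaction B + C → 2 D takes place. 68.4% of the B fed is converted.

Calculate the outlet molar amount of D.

221 mol/min

B reacted = 0.684 × 161.5 = 110.5 mol/min; ν_B = −1, so ξ = 110.5/1 = 110.5 mol/min.
Outlet amounts (n = n₀ + ν ξ):
  B: 161.5 − 1(110.5) = 51.03
  C: 314.8 − 1(110.5) = 204.3
  D: 0 + 2(110.5) = 220.9
  A: 154.1 (inert)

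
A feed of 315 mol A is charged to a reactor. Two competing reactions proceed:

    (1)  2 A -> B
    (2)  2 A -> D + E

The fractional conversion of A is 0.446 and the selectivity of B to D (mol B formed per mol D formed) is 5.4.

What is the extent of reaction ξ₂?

Conversion of A: A consumed = 0.446 × 315 = 140.5 mol = 2ξ₁ + 2ξ₂.
Selectivity: 1ξ₁ / (1ξ₂) = 5.4 → ξ₁ = 5.4 ξ₂.
Substitute: (2·5.4 + 2) ξ₂ = 140.5 → ξ₂ = 10.98 mol, ξ₁ = 59.27 mol.
Outlet amounts (n = n₀ + Σ ν·ξ):
  A: 315 − 2(59.27) − 2(10.98) = 174.5
  B: 0 + 1(59.27) = 59.27
  D: 0 + 1(10.98) = 10.98
  E: 0 + 1(10.98) = 10.98

ξ₂ = 11 mol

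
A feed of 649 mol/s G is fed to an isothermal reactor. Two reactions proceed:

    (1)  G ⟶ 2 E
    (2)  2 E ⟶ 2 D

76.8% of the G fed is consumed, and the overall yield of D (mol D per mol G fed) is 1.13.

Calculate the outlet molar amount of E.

263 mol/s

Conversion of G: G consumed = 1ξ₁ = 0.768 × 649 → ξ₁ = 498.4 mol/s.
Yield of D: 2ξ₂ / 649 = 1.13 → ξ₂ = 366.7 mol/s.
Outlet amounts (n = n₀ + Σ ν·ξ):
  G: 649 − 1(498.4) = 150.6
  E: 0 + 2(498.4) − 2(366.7) = 263.5
  D: 0 + 2(366.7) = 733.4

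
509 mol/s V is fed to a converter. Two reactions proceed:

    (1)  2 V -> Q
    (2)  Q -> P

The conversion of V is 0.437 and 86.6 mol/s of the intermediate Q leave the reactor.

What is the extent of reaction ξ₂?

ξ₂ = 24.6 mol/s

Conversion of V: V consumed = 2ξ₁ = 0.437 × 509 → ξ₁ = 111.2 mol/s.
Q balance: n_Q = 0 + 1ξ₁ − 1ξ₂ = 86.6 → ξ₂ = (1·111.2 − 86.6)/1 = 24.62 mol/s.
Outlet amounts (n = n₀ + Σ ν·ξ):
  V: 509 − 2(111.2) = 286.6
  Q: 0 + 1(111.2) − 1(24.62) = 86.6
  P: 0 + 1(24.62) = 24.62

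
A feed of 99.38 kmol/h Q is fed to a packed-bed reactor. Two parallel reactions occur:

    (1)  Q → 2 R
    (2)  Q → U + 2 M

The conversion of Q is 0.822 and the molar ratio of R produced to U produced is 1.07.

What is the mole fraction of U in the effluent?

0.227

Conversion of Q: Q consumed = 0.822 × 99.38 = 81.69 kmol/h = 1ξ₁ + 1ξ₂.
Selectivity: 2ξ₁ / (1ξ₂) = 1.07 → ξ₁ = 0.535 ξ₂.
Substitute: (1·0.535 + 1) ξ₂ = 81.69 → ξ₂ = 53.22 kmol/h, ξ₁ = 28.47 kmol/h.
Outlet amounts (n = n₀ + Σ ν·ξ):
  Q: 99.38 − 1(28.47) − 1(53.22) = 17.69
  R: 0 + 2(28.47) = 56.94
  U: 0 + 1(53.22) = 53.22
  M: 0 + 2(53.22) = 106.4
Total out = 234.3 kmol/h; y_U = 53.22 / 234.3 = 0.2271.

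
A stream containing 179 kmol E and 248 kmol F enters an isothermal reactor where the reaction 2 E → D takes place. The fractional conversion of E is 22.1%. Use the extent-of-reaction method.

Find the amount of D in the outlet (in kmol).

E reacted = 0.221 × 179 = 39.56 kmol; ν_E = −2, so ξ = 39.56/2 = 19.78 kmol.
Outlet amounts (n = n₀ + ν ξ):
  E: 179 − 2(19.78) = 139.4
  D: 0 + 1(19.78) = 19.78
  F: 248 (inert)

19.8 kmol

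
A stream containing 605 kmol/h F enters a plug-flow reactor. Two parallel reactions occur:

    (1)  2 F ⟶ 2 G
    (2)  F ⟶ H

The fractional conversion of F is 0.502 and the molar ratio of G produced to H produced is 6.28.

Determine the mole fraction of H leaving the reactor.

0.069

Conversion of F: F consumed = 0.502 × 605 = 303.7 kmol/h = 2ξ₁ + 1ξ₂.
Selectivity: 2ξ₁ / (1ξ₂) = 6.28 → ξ₁ = 3.14 ξ₂.
Substitute: (2·3.14 + 1) ξ₂ = 303.7 → ξ₂ = 41.72 kmol/h, ξ₁ = 131 kmol/h.
Outlet amounts (n = n₀ + Σ ν·ξ):
  F: 605 − 2(131) − 1(41.72) = 301.3
  G: 0 + 2(131) = 262
  H: 0 + 1(41.72) = 41.72
Total out = 605 kmol/h; y_H = 41.72 / 605 = 0.06896.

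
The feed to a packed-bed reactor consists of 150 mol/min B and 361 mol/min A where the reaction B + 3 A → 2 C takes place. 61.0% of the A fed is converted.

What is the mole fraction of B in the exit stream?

0.21

A reacted = 0.61 × 361 = 220.2 mol/min; ν_A = −3, so ξ = 220.2/3 = 73.4 mol/min.
Outlet amounts (n = n₀ + ν ξ):
  B: 150 − 1(73.4) = 76.6
  A: 361 − 3(73.4) = 140.8
  C: 0 + 2(73.4) = 146.8
Total out = 364.2 mol/min; y_B = 76.6 / 364.2 = 0.2103.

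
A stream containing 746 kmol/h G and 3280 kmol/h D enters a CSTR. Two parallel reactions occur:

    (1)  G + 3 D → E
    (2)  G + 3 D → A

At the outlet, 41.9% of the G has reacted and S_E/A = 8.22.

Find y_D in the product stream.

0.758

Conversion of G: G consumed = 0.419 × 746 = 312.6 kmol/h = 1ξ₁ + 1ξ₂.
Selectivity: 1ξ₁ / (1ξ₂) = 8.22 → ξ₁ = 8.22 ξ₂.
Substitute: (1·8.22 + 1) ξ₂ = 312.6 → ξ₂ = 33.9 kmol/h, ξ₁ = 278.7 kmol/h.
Outlet amounts (n = n₀ + Σ ν·ξ):
  G: 746 − 1(278.7) − 1(33.9) = 433.4
  D: 3280 − 3(278.7) − 3(33.9) = 2342
  E: 0 + 1(278.7) = 278.7
  A: 0 + 1(33.9) = 33.9
Total out = 3088 kmol/h; y_D = 2342 / 3088 = 0.7584.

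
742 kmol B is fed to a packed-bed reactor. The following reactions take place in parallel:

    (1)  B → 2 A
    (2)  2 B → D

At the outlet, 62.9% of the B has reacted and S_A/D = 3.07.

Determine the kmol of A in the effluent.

Conversion of B: B consumed = 0.629 × 742 = 466.7 kmol = 1ξ₁ + 2ξ₂.
Selectivity: 2ξ₁ / (1ξ₂) = 3.07 → ξ₁ = 1.535 ξ₂.
Substitute: (1·1.535 + 2) ξ₂ = 466.7 → ξ₂ = 132 kmol, ξ₁ = 202.7 kmol.
Outlet amounts (n = n₀ + Σ ν·ξ):
  B: 742 − 1(202.7) − 2(132) = 275.3
  A: 0 + 2(202.7) = 405.3
  D: 0 + 1(132) = 132

405 kmol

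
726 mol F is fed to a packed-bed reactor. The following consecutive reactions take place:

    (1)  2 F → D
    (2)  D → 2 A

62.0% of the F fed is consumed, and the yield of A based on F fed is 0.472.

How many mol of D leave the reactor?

53.7 mol

Conversion of F: F consumed = 2ξ₁ = 0.62 × 726 → ξ₁ = 225.1 mol.
Yield of A: 2ξ₂ / 726 = 0.472 → ξ₂ = 171.3 mol.
Outlet amounts (n = n₀ + Σ ν·ξ):
  F: 726 − 2(225.1) = 275.9
  D: 0 + 1(225.1) − 1(171.3) = 53.72
  A: 0 + 2(171.3) = 342.7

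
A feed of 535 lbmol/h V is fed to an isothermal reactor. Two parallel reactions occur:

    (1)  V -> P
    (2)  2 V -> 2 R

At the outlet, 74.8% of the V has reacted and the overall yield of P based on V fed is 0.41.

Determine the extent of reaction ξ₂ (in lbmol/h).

ξ₂ = 90.4 lbmol/h

Yield of P: 1ξ₁ / 535 = 0.41 → ξ₁ = 219.3 lbmol/h.
Conversion of V: 1ξ₁ + 2ξ₂ = 0.748 × 535 = 400.2 → ξ₂ = 90.42 lbmol/h.
Outlet amounts (n = n₀ + Σ ν·ξ):
  V: 535 − 1(219.3) − 2(90.42) = 134.8
  P: 0 + 1(219.3) = 219.3
  R: 0 + 2(90.42) = 180.8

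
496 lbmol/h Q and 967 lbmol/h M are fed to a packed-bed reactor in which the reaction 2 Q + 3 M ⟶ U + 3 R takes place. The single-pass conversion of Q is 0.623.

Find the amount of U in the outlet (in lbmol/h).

155 lbmol/h

Q reacted = 0.623 × 496 = 309 lbmol/h; ν_Q = −2, so ξ = 309/2 = 154.5 lbmol/h.
Outlet amounts (n = n₀ + ν ξ):
  Q: 496 − 2(154.5) = 187
  M: 967 − 3(154.5) = 503.5
  U: 0 + 1(154.5) = 154.5
  R: 0 + 3(154.5) = 463.5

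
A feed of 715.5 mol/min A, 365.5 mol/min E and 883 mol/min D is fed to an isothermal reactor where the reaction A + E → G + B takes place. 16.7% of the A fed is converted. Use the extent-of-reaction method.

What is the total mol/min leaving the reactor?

1960 mol/min

A reacted = 0.167 × 715.5 = 119.5 mol/min; ν_A = −1, so ξ = 119.5/1 = 119.5 mol/min.
Outlet amounts (n = n₀ + ν ξ):
  A: 715.5 − 1(119.5) = 596
  E: 365.5 − 1(119.5) = 246
  G: 0 + 1(119.5) = 119.5
  B: 0 + 1(119.5) = 119.5
  D: 883 (inert)
Total out = 596 + 246 + 119.5 + 119.5 + 883 = 1964 mol/min.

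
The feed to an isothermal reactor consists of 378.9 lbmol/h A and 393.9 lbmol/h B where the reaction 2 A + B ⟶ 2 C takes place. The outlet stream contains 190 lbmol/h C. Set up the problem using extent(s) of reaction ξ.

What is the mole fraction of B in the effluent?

0.441

For C: n = n₀ + 2ξ → 190 = 0 + 2ξ, giving ξ = 95 lbmol/h.
Outlet amounts (n = n₀ + ν ξ):
  A: 378.9 − 2(95) = 188.9
  B: 393.9 − 1(95) = 298.9
  C: 0 + 2(95) = 190
Total out = 677.8 lbmol/h; y_B = 298.9 / 677.8 = 0.441.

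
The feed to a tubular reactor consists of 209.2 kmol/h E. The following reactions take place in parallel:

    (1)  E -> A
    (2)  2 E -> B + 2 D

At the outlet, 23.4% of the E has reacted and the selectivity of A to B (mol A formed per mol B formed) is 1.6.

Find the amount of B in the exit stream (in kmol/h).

Conversion of E: E consumed = 0.234 × 209.2 = 48.95 kmol/h = 1ξ₁ + 2ξ₂.
Selectivity: 1ξ₁ / (1ξ₂) = 1.6 → ξ₁ = 1.6 ξ₂.
Substitute: (1·1.6 + 2) ξ₂ = 48.95 → ξ₂ = 13.6 kmol/h, ξ₁ = 21.76 kmol/h.
Outlet amounts (n = n₀ + Σ ν·ξ):
  E: 209.2 − 1(21.76) − 2(13.6) = 160.2
  A: 0 + 1(21.76) = 21.76
  B: 0 + 1(13.6) = 13.6
  D: 0 + 2(13.6) = 27.2

13.6 kmol/h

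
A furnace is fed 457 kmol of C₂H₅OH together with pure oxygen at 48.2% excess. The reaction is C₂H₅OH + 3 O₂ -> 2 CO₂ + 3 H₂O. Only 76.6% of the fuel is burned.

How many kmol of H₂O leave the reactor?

1050 kmol

Stoichiometric O₂ = 3 × 457 = 1371 kmol; O₂ fed = 1371 × 1.482 = 2032 kmol.
Fuel reacted = 0.766 × 457 → ξ = 350.1 kmol.
Outlet (n = n₀ + ν ξ):
  C₂H₅OH: 457 − 1(350.1) = 106.9
  O₂: 2032 − 3(350.1) = 981.6
  CO₂: 0 + 2(350.1) = 700.1
  H₂O: 0 + 3(350.1) = 1050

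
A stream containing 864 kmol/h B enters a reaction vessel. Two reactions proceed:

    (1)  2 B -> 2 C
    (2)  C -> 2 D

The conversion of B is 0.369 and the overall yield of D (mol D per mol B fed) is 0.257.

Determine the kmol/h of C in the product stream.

208 kmol/h

Conversion of B: B consumed = 2ξ₁ = 0.369 × 864 → ξ₁ = 159.4 kmol/h.
Yield of D: 2ξ₂ / 864 = 0.257 → ξ₂ = 111 kmol/h.
Outlet amounts (n = n₀ + Σ ν·ξ):
  B: 864 − 2(159.4) = 545.2
  C: 0 + 2(159.4) − 1(111) = 207.8
  D: 0 + 2(111) = 222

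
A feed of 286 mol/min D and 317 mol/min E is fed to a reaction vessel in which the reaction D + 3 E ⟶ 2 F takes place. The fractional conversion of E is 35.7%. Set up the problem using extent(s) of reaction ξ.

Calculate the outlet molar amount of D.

E reacted = 0.357 × 317 = 113.2 mol/min; ν_E = −3, so ξ = 113.2/3 = 37.72 mol/min.
Outlet amounts (n = n₀ + ν ξ):
  D: 286 − 1(37.72) = 248.3
  E: 317 − 3(37.72) = 203.8
  F: 0 + 2(37.72) = 75.45

248 mol/min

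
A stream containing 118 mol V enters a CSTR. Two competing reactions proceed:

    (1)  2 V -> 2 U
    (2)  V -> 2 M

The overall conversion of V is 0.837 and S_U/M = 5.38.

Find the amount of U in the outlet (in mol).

Conversion of V: V consumed = 0.837 × 118 = 98.77 mol = 2ξ₁ + 1ξ₂.
Selectivity: 2ξ₁ / (2ξ₂) = 5.38 → ξ₁ = 5.38 ξ₂.
Substitute: (2·5.38 + 1) ξ₂ = 98.77 → ξ₂ = 8.398 mol, ξ₁ = 45.18 mol.
Outlet amounts (n = n₀ + Σ ν·ξ):
  V: 118 − 2(45.18) − 1(8.398) = 19.23
  U: 0 + 2(45.18) = 90.37
  M: 0 + 2(8.398) = 16.8

90.4 mol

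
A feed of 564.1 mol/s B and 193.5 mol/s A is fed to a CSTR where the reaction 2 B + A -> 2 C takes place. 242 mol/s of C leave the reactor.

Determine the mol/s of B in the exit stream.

322 mol/s

For C: n = n₀ + 2ξ → 242 = 0 + 2ξ, giving ξ = 121 mol/s.
Outlet amounts (n = n₀ + ν ξ):
  B: 564.1 − 2(121) = 322.1
  A: 193.5 − 1(121) = 72.5
  C: 0 + 2(121) = 242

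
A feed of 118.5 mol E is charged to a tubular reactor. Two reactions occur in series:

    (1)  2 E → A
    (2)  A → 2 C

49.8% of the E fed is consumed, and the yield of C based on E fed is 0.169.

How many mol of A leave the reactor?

Conversion of E: E consumed = 2ξ₁ = 0.498 × 118.5 → ξ₁ = 29.51 mol.
Yield of C: 2ξ₂ / 118.5 = 0.169 → ξ₂ = 10.01 mol.
Outlet amounts (n = n₀ + Σ ν·ξ):
  E: 118.5 − 2(29.51) = 59.49
  A: 0 + 1(29.51) − 1(10.01) = 19.49
  C: 0 + 2(10.01) = 20.03

19.5 mol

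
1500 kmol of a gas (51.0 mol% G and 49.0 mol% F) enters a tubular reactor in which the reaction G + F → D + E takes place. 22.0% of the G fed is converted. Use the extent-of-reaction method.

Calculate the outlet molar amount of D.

168 kmol

G reacted = 0.22 × 765 = 168.3 kmol; ν_G = −1, so ξ = 168.3/1 = 168.3 kmol.
Outlet amounts (n = n₀ + ν ξ):
  G: 765 − 1(168.3) = 596.7
  F: 735 − 1(168.3) = 566.7
  D: 0 + 1(168.3) = 168.3
  E: 0 + 1(168.3) = 168.3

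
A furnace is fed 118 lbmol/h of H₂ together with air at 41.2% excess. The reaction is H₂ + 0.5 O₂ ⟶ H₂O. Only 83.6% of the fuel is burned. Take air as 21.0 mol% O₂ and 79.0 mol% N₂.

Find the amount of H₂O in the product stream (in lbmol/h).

98.6 lbmol/h

Stoichiometric O₂ = 0.5 × 118 = 59 lbmol/h; O₂ fed = 59 × 1.412 = 83.31 lbmol/h.
N₂ fed = 83.31 × 79/21 = 313.4 lbmol/h.
Fuel reacted = 0.836 × 118 → ξ = 98.65 lbmol/h.
Outlet (n = n₀ + ν ξ):
  H₂: 118 − 1(98.65) = 19.35
  O₂: 83.31 − 0.5(98.65) = 33.98
  N₂: 313.4 (inert)
  H₂O: 0 + 1(98.65) = 98.65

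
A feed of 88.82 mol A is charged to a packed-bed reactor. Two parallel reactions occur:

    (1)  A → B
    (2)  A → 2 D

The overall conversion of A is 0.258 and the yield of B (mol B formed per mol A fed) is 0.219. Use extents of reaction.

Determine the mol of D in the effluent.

Yield of B: 1ξ₁ / 88.82 = 0.219 → ξ₁ = 19.45 mol.
Conversion of A: 1ξ₁ + 1ξ₂ = 0.258 × 88.82 = 22.92 → ξ₂ = 3.464 mol.
Outlet amounts (n = n₀ + Σ ν·ξ):
  A: 88.82 − 1(19.45) − 1(3.464) = 65.9
  B: 0 + 1(19.45) = 19.45
  D: 0 + 2(3.464) = 6.928

6.93 mol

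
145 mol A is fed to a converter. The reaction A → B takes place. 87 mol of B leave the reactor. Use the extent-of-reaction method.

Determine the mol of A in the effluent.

For B: n = n₀ + 1ξ → 87 = 0 + 1ξ, giving ξ = 87 mol.
Outlet amounts (n = n₀ + ν ξ):
  A: 145 − 1(87) = 58
  B: 0 + 1(87) = 87

58 mol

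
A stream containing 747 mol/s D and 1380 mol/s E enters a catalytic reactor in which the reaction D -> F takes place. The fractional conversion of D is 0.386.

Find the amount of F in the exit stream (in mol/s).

D reacted = 0.386 × 747 = 288.3 mol/s; ν_D = −1, so ξ = 288.3/1 = 288.3 mol/s.
Outlet amounts (n = n₀ + ν ξ):
  D: 747 − 1(288.3) = 458.7
  F: 0 + 1(288.3) = 288.3
  E: 1380 (inert)

288 mol/s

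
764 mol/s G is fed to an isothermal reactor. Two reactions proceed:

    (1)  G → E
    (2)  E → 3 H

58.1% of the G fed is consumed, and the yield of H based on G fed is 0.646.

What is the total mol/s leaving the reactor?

1090 mol/s

Conversion of G: G consumed = 1ξ₁ = 0.581 × 764 → ξ₁ = 443.9 mol/s.
Yield of H: 3ξ₂ / 764 = 0.646 → ξ₂ = 164.5 mol/s.
Outlet amounts (n = n₀ + Σ ν·ξ):
  G: 764 − 1(443.9) = 320.1
  E: 0 + 1(443.9) − 1(164.5) = 279.4
  H: 0 + 3(164.5) = 493.5
Total out = 320.1 + 279.4 + 493.5 = 1093 mol/s.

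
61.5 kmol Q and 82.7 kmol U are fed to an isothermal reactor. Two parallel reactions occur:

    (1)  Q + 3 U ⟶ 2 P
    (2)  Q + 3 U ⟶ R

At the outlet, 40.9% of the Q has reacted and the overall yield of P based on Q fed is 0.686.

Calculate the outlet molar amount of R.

4.06 kmol

Yield of P: 2ξ₁ / 61.5 = 0.686 → ξ₁ = 21.09 kmol.
Conversion of Q: 1ξ₁ + 1ξ₂ = 0.409 × 61.5 = 25.15 → ξ₂ = 4.059 kmol.
Outlet amounts (n = n₀ + Σ ν·ξ):
  Q: 61.5 − 1(21.09) − 1(4.059) = 36.35
  U: 82.7 − 3(21.09) − 3(4.059) = 7.24
  P: 0 + 2(21.09) = 42.19
  R: 0 + 1(4.059) = 4.059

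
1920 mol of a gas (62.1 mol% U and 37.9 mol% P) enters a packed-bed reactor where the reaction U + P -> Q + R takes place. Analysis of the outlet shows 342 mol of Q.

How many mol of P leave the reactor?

For Q: n = n₀ + 1ξ → 342 = 0 + 1ξ, giving ξ = 342 mol.
Outlet amounts (n = n₀ + ν ξ):
  U: 1192 − 1(342) = 850.3
  P: 727.7 − 1(342) = 385.7
  Q: 0 + 1(342) = 342
  R: 0 + 1(342) = 342

386 mol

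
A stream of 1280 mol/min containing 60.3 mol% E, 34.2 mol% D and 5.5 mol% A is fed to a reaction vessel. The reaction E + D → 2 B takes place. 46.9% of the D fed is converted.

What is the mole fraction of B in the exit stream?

0.321

D reacted = 0.469 × 437.8 = 205.3 mol/min; ν_D = −1, so ξ = 205.3/1 = 205.3 mol/min.
Outlet amounts (n = n₀ + ν ξ):
  E: 771.8 − 1(205.3) = 566.5
  D: 437.8 − 1(205.3) = 232.5
  B: 0 + 2(205.3) = 410.6
  A: 70.4 (inert)
Total out = 1280 mol/min; y_B = 410.6 / 1280 = 0.3208.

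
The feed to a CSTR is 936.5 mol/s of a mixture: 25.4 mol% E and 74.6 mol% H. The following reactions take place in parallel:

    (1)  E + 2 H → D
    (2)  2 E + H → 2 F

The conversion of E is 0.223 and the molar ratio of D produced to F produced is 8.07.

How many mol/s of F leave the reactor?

Conversion of E: E consumed = 0.223 × 237.9 = 53.05 mol/s = 1ξ₁ + 2ξ₂.
Selectivity: 1ξ₁ / (2ξ₂) = 8.07 → ξ₁ = 16.14 ξ₂.
Substitute: (1·16.14 + 2) ξ₂ = 53.05 → ξ₂ = 2.924 mol/s, ξ₁ = 47.2 mol/s.
Outlet amounts (n = n₀ + Σ ν·ξ):
  E: 237.9 − 1(47.2) − 2(2.924) = 184.8
  H: 698.6 − 2(47.2) − 1(2.924) = 601.3
  D: 0 + 1(47.2) = 47.2
  F: 0 + 2(2.924) = 5.848

5.85 mol/s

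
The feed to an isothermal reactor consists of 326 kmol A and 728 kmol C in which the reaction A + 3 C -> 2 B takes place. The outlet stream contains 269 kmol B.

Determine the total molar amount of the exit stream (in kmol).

785 kmol

For B: n = n₀ + 2ξ → 269 = 0 + 2ξ, giving ξ = 134.5 kmol.
Outlet amounts (n = n₀ + ν ξ):
  A: 326 − 1(134.5) = 191.5
  C: 728 − 3(134.5) = 324.5
  B: 0 + 2(134.5) = 269
Total out = 191.5 + 324.5 + 269 = 785 kmol.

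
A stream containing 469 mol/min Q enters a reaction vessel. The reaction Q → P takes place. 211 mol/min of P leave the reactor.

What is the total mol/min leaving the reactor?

For P: n = n₀ + 1ξ → 211 = 0 + 1ξ, giving ξ = 211 mol/min.
Outlet amounts (n = n₀ + ν ξ):
  Q: 469 − 1(211) = 258
  P: 0 + 1(211) = 211
Total out = 258 + 211 = 469 mol/min.

469 mol/min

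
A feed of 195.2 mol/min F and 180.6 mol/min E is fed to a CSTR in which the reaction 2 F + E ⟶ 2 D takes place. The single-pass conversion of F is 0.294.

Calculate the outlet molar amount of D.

F reacted = 0.294 × 195.2 = 57.39 mol/min; ν_F = −2, so ξ = 57.39/2 = 28.69 mol/min.
Outlet amounts (n = n₀ + ν ξ):
  F: 195.2 − 2(28.69) = 137.8
  E: 180.6 − 1(28.69) = 151.9
  D: 0 + 2(28.69) = 57.39

57.4 mol/min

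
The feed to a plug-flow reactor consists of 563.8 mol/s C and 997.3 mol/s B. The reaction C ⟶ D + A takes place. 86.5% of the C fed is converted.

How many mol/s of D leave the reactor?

C reacted = 0.865 × 563.8 = 487.7 mol/s; ν_C = −1, so ξ = 487.7/1 = 487.7 mol/s.
Outlet amounts (n = n₀ + ν ξ):
  C: 563.8 − 1(487.7) = 76.11
  D: 0 + 1(487.7) = 487.7
  A: 0 + 1(487.7) = 487.7
  B: 997.3 (inert)

488 mol/s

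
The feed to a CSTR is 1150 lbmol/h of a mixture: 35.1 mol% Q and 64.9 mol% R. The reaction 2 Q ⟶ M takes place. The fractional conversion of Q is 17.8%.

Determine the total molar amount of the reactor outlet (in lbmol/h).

Q reacted = 0.178 × 403.6 = 71.85 lbmol/h; ν_Q = −2, so ξ = 71.85/2 = 35.92 lbmol/h.
Outlet amounts (n = n₀ + ν ξ):
  Q: 403.6 − 2(35.92) = 331.8
  M: 0 + 1(35.92) = 35.92
  R: 746.4 (inert)
Total out = 331.8 + 35.92 + 746.4 = 1114 lbmol/h.

1110 lbmol/h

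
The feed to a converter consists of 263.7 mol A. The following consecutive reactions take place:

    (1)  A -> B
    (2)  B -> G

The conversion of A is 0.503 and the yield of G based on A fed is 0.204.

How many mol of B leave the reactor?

78.8 mol

Conversion of A: A consumed = 1ξ₁ = 0.503 × 263.7 → ξ₁ = 132.6 mol.
Yield of G: 1ξ₂ / 263.7 = 0.204 → ξ₂ = 53.79 mol.
Outlet amounts (n = n₀ + Σ ν·ξ):
  A: 263.7 − 1(132.6) = 131.1
  B: 0 + 1(132.6) − 1(53.79) = 78.85
  G: 0 + 1(53.79) = 53.79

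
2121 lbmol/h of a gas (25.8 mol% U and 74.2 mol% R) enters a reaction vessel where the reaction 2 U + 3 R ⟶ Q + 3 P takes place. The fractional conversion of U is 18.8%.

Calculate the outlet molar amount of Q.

U reacted = 0.188 × 547.2 = 102.9 lbmol/h; ν_U = −2, so ξ = 102.9/2 = 51.44 lbmol/h.
Outlet amounts (n = n₀ + ν ξ):
  U: 547.2 − 2(51.44) = 444.3
  R: 1574 − 3(51.44) = 1419
  Q: 0 + 1(51.44) = 51.44
  P: 0 + 3(51.44) = 154.3

51.4 lbmol/h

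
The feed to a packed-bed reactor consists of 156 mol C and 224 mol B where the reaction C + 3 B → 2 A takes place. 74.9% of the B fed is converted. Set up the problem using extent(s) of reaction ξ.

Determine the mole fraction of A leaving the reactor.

B reacted = 0.749 × 224 = 167.8 mol; ν_B = −3, so ξ = 167.8/3 = 55.93 mol.
Outlet amounts (n = n₀ + ν ξ):
  C: 156 − 1(55.93) = 100.1
  B: 224 − 3(55.93) = 56.22
  A: 0 + 2(55.93) = 111.9
Total out = 268.1 mol; y_A = 111.9 / 268.1 = 0.4171.

0.417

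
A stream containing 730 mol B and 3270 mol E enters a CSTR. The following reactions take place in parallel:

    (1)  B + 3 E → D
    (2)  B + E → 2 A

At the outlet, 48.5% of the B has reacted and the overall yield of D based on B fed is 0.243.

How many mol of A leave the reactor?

353 mol

Yield of D: 1ξ₁ / 730 = 0.243 → ξ₁ = 177.4 mol.
Conversion of B: 1ξ₁ + 1ξ₂ = 0.485 × 730 = 354.1 → ξ₂ = 176.7 mol.
Outlet amounts (n = n₀ + Σ ν·ξ):
  B: 730 − 1(177.4) − 1(176.7) = 375.9
  E: 3270 − 3(177.4) − 1(176.7) = 2561
  D: 0 + 1(177.4) = 177.4
  A: 0 + 2(176.7) = 353.3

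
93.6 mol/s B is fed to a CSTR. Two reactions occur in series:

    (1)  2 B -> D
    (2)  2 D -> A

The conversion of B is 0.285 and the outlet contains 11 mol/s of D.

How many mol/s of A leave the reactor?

1.17 mol/s

Conversion of B: B consumed = 2ξ₁ = 0.285 × 93.6 → ξ₁ = 13.34 mol/s.
D balance: n_D = 0 + 1ξ₁ − 2ξ₂ = 11 → ξ₂ = (1·13.34 − 11)/2 = 1.169 mol/s.
Outlet amounts (n = n₀ + Σ ν·ξ):
  B: 93.6 − 2(13.34) = 66.92
  D: 0 + 1(13.34) − 2(1.169) = 11
  A: 0 + 1(1.169) = 1.169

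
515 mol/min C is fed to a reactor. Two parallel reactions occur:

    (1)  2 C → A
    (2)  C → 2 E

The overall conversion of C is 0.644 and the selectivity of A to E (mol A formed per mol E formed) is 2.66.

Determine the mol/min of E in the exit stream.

57 mol/min

Conversion of C: C consumed = 0.644 × 515 = 331.7 mol/min = 2ξ₁ + 1ξ₂.
Selectivity: 1ξ₁ / (2ξ₂) = 2.66 → ξ₁ = 5.32 ξ₂.
Substitute: (2·5.32 + 1) ξ₂ = 331.7 → ξ₂ = 28.49 mol/min, ξ₁ = 151.6 mol/min.
Outlet amounts (n = n₀ + Σ ν·ξ):
  C: 515 − 2(151.6) − 1(28.49) = 183.3
  A: 0 + 1(151.6) = 151.6
  E: 0 + 2(28.49) = 56.99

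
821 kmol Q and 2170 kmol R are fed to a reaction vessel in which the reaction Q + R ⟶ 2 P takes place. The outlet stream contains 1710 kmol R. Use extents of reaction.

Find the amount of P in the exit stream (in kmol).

For R: n = n₀ − 1ξ → 1710 = 2170 − 1ξ, giving ξ = 460 kmol.
Outlet amounts (n = n₀ + ν ξ):
  Q: 821 − 1(460) = 361
  R: 2170 − 1(460) = 1710
  P: 0 + 2(460) = 920

920 kmol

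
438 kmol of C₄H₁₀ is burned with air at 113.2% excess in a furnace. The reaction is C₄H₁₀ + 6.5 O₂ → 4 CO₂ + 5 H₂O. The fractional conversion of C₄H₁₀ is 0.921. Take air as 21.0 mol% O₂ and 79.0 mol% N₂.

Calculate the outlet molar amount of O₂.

3450 kmol

Stoichiometric O₂ = 6.5 × 438 = 2847 kmol; O₂ fed = 2847 × 2.132 = 6070 kmol.
N₂ fed = 6070 × 79/21 = 22830 kmol.
Fuel reacted = 0.921 × 438 → ξ = 403.4 kmol.
Outlet (n = n₀ + ν ξ):
  C₄H₁₀: 438 − 1(403.4) = 34.6
  O₂: 6070 − 6.5(403.4) = 3448
  N₂: 22830 (inert)
  CO₂: 0 + 4(403.4) = 1614
  H₂O: 0 + 5(403.4) = 2017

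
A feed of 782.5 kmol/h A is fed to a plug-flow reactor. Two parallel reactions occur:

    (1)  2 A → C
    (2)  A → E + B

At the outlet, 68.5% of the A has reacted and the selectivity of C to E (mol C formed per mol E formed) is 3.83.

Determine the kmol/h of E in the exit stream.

Conversion of A: A consumed = 0.685 × 782.5 = 536 kmol/h = 2ξ₁ + 1ξ₂.
Selectivity: 1ξ₁ / (1ξ₂) = 3.83 → ξ₁ = 3.83 ξ₂.
Substitute: (2·3.83 + 1) ξ₂ = 536 → ξ₂ = 61.9 kmol/h, ξ₁ = 237.1 kmol/h.
Outlet amounts (n = n₀ + Σ ν·ξ):
  A: 782.5 − 2(237.1) − 1(61.9) = 246.5
  C: 0 + 1(237.1) = 237.1
  E: 0 + 1(61.9) = 61.9
  B: 0 + 1(61.9) = 61.9

61.9 kmol/h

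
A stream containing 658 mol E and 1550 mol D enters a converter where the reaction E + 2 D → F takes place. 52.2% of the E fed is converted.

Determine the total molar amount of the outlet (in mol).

1520 mol

E reacted = 0.522 × 658 = 343.5 mol; ν_E = −1, so ξ = 343.5/1 = 343.5 mol.
Outlet amounts (n = n₀ + ν ξ):
  E: 658 − 1(343.5) = 314.5
  D: 1550 − 2(343.5) = 863
  F: 0 + 1(343.5) = 343.5
Total out = 314.5 + 863 + 343.5 = 1521 mol.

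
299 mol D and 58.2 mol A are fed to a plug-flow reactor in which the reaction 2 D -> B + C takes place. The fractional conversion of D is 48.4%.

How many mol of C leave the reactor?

D reacted = 0.484 × 299 = 144.7 mol; ν_D = −2, so ξ = 144.7/2 = 72.36 mol.
Outlet amounts (n = n₀ + ν ξ):
  D: 299 − 2(72.36) = 154.3
  B: 0 + 1(72.36) = 72.36
  C: 0 + 1(72.36) = 72.36
  A: 58.2 (inert)

72.4 mol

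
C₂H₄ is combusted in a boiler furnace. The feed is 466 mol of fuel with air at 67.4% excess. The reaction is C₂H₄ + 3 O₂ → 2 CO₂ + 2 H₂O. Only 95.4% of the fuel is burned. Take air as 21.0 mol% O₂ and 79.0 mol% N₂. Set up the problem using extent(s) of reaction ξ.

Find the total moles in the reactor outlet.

11600 mol

Stoichiometric O₂ = 3 × 466 = 1398 mol; O₂ fed = 1398 × 1.674 = 2340 mol.
N₂ fed = 2340 × 79/21 = 8804 mol.
Fuel reacted = 0.954 × 466 → ξ = 444.6 mol.
Outlet (n = n₀ + ν ξ):
  C₂H₄: 466 − 1(444.6) = 21.44
  O₂: 2340 − 3(444.6) = 1007
  N₂: 8804 (inert)
  CO₂: 0 + 2(444.6) = 889.1
  H₂O: 0 + 2(444.6) = 889.1
Total out = 21.44 + 1007 + 8804 + 889.1 + 889.1 = 11610 mol.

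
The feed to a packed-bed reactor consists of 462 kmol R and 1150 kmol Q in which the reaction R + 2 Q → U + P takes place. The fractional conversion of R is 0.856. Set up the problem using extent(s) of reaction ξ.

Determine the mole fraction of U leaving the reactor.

0.325

R reacted = 0.856 × 462 = 395.5 kmol; ν_R = −1, so ξ = 395.5/1 = 395.5 kmol.
Outlet amounts (n = n₀ + ν ξ):
  R: 462 − 1(395.5) = 66.53
  Q: 1150 − 2(395.5) = 359.1
  U: 0 + 1(395.5) = 395.5
  P: 0 + 1(395.5) = 395.5
Total out = 1217 kmol; y_U = 395.5 / 1217 = 0.3251.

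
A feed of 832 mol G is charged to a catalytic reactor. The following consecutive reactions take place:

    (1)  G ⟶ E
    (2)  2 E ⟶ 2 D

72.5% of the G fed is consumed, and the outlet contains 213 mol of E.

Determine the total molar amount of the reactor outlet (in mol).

832 mol

Conversion of G: G consumed = 1ξ₁ = 0.725 × 832 → ξ₁ = 603.2 mol.
E balance: n_E = 0 + 1ξ₁ − 2ξ₂ = 213 → ξ₂ = (1·603.2 − 213)/2 = 195.1 mol.
Outlet amounts (n = n₀ + Σ ν·ξ):
  G: 832 − 1(603.2) = 228.8
  E: 0 + 1(603.2) − 2(195.1) = 213
  D: 0 + 2(195.1) = 390.2
Total out = 228.8 + 213 + 390.2 = 832 mol.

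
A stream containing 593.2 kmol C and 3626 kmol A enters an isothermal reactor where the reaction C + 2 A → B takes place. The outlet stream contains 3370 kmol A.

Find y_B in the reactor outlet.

0.0323

For A: n = n₀ − 2ξ → 3370 = 3626 − 2ξ, giving ξ = 128 kmol.
Outlet amounts (n = n₀ + ν ξ):
  C: 593.2 − 1(128) = 465.2
  A: 3626 − 2(128) = 3370
  B: 0 + 1(128) = 128
Total out = 3963 kmol; y_B = 128 / 3963 = 0.0323.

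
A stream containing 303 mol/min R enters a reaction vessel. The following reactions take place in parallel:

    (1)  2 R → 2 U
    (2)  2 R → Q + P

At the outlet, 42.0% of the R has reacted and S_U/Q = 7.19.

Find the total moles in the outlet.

Conversion of R: R consumed = 0.42 × 303 = 127.3 mol/min = 2ξ₁ + 2ξ₂.
Selectivity: 2ξ₁ / (1ξ₂) = 7.19 → ξ₁ = 3.595 ξ₂.
Substitute: (2·3.595 + 2) ξ₂ = 127.3 → ξ₂ = 13.85 mol/min, ξ₁ = 49.78 mol/min.
Outlet amounts (n = n₀ + Σ ν·ξ):
  R: 303 − 2(49.78) − 2(13.85) = 175.7
  U: 0 + 2(49.78) = 99.56
  Q: 0 + 1(13.85) = 13.85
  P: 0 + 1(13.85) = 13.85
Total out = 175.7 + 99.56 + 13.85 + 13.85 = 303 mol/min.

303 mol/min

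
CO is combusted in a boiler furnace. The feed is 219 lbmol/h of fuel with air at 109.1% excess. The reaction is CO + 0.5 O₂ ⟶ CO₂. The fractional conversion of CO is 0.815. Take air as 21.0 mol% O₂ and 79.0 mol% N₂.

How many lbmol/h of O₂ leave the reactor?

Stoichiometric O₂ = 0.5 × 219 = 109.5 lbmol/h; O₂ fed = 109.5 × 2.091 = 229 lbmol/h.
N₂ fed = 229 × 79/21 = 861.3 lbmol/h.
Fuel reacted = 0.815 × 219 → ξ = 178.5 lbmol/h.
Outlet (n = n₀ + ν ξ):
  CO: 219 − 1(178.5) = 40.52
  O₂: 229 − 0.5(178.5) = 139.7
  N₂: 861.3 (inert)
  CO₂: 0 + 1(178.5) = 178.5

140 lbmol/h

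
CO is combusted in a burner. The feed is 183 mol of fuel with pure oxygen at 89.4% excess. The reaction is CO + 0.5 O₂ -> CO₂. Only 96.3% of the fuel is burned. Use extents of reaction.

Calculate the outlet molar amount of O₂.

Stoichiometric O₂ = 0.5 × 183 = 91.5 mol; O₂ fed = 91.5 × 1.894 = 173.3 mol.
Fuel reacted = 0.963 × 183 → ξ = 176.2 mol.
Outlet (n = n₀ + ν ξ):
  CO: 183 − 1(176.2) = 6.771
  O₂: 173.3 − 0.5(176.2) = 85.19
  CO₂: 0 + 1(176.2) = 176.2

85.2 mol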